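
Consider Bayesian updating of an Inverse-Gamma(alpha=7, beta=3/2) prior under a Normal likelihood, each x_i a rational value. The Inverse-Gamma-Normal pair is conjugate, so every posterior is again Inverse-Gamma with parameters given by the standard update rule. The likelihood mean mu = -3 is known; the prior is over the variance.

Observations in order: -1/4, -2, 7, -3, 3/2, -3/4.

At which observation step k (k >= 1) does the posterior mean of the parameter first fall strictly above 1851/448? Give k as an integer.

obs 1: x=-1/4 → posterior Inverse-Gamma(15/2, 169/32)
obs 2: x=-2 → posterior Inverse-Gamma(8, 185/32)
obs 3: x=7 → posterior Inverse-Gamma(17/2, 1785/32)
obs 4: x=-3 → posterior Inverse-Gamma(9, 1785/32)
obs 5: x=3/2 → posterior Inverse-Gamma(19/2, 2109/32)
obs 6: x=-3/4 → posterior Inverse-Gamma(10, 1095/16)

k = 3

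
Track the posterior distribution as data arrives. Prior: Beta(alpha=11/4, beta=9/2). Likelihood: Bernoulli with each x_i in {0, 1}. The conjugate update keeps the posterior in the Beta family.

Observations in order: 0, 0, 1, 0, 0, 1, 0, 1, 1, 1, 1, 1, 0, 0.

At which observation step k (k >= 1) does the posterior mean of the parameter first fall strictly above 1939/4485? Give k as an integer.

obs 1: x=0 → posterior Beta(11/4, 11/2)
obs 2: x=0 → posterior Beta(11/4, 13/2)
obs 3: x=1 → posterior Beta(15/4, 13/2)
obs 4: x=0 → posterior Beta(15/4, 15/2)
obs 5: x=0 → posterior Beta(15/4, 17/2)
obs 6: x=1 → posterior Beta(19/4, 17/2)
obs 7: x=0 → posterior Beta(19/4, 19/2)
obs 8: x=1 → posterior Beta(23/4, 19/2)
obs 9: x=1 → posterior Beta(27/4, 19/2)
obs 10: x=1 → posterior Beta(31/4, 19/2)
obs 11: x=1 → posterior Beta(35/4, 19/2)
obs 12: x=1 → posterior Beta(39/4, 19/2)
obs 13: x=0 → posterior Beta(39/4, 21/2)
obs 14: x=0 → posterior Beta(39/4, 23/2)

k = 10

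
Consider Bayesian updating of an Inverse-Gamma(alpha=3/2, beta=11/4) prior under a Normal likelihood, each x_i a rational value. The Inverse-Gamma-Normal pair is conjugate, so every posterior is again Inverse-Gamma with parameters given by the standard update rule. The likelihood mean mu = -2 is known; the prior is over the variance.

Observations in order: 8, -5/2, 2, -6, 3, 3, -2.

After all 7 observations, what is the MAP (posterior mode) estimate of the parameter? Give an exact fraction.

obs 1: x=8 → posterior Inverse-Gamma(2, 211/4)
obs 2: x=-5/2 → posterior Inverse-Gamma(5/2, 423/8)
obs 3: x=2 → posterior Inverse-Gamma(3, 487/8)
obs 4: x=-6 → posterior Inverse-Gamma(7/2, 551/8)
obs 5: x=3 → posterior Inverse-Gamma(4, 651/8)
obs 6: x=3 → posterior Inverse-Gamma(9/2, 751/8)
obs 7: x=-2 → posterior Inverse-Gamma(5, 751/8)

751/48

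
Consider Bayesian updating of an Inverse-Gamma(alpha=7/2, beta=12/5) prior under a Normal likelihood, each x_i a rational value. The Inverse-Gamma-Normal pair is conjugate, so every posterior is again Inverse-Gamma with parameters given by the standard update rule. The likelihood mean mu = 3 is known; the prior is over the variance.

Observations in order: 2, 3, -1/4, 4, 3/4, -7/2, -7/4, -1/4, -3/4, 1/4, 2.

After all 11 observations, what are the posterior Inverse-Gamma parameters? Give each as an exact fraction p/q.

obs 1: x=2 → posterior Inverse-Gamma(4, 29/10)
obs 2: x=3 → posterior Inverse-Gamma(9/2, 29/10)
obs 3: x=-1/4 → posterior Inverse-Gamma(5, 1309/160)
obs 4: x=4 → posterior Inverse-Gamma(11/2, 1389/160)
obs 5: x=3/4 → posterior Inverse-Gamma(6, 897/80)
obs 6: x=-7/2 → posterior Inverse-Gamma(13/2, 2587/80)
obs 7: x=-7/4 → posterior Inverse-Gamma(7, 6979/160)
obs 8: x=-1/4 → posterior Inverse-Gamma(15/2, 489/10)
obs 9: x=-3/4 → posterior Inverse-Gamma(8, 8949/160)
obs 10: x=1/4 → posterior Inverse-Gamma(17/2, 4777/80)
obs 11: x=2 → posterior Inverse-Gamma(9, 4817/80)

alpha=9, beta=4817/80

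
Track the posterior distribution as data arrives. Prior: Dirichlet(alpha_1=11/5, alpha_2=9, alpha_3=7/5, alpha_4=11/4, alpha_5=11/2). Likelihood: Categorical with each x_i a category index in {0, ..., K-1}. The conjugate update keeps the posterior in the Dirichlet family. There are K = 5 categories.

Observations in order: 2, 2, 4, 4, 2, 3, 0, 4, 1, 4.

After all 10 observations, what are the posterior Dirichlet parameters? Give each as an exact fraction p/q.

obs 1: x=2 → posterior Dirichlet(11/5, 9, 12/5, 11/4, 11/2)
obs 2: x=2 → posterior Dirichlet(11/5, 9, 17/5, 11/4, 11/2)
obs 3: x=4 → posterior Dirichlet(11/5, 9, 17/5, 11/4, 13/2)
obs 4: x=4 → posterior Dirichlet(11/5, 9, 17/5, 11/4, 15/2)
obs 5: x=2 → posterior Dirichlet(11/5, 9, 22/5, 11/4, 15/2)
obs 6: x=3 → posterior Dirichlet(11/5, 9, 22/5, 15/4, 15/2)
obs 7: x=0 → posterior Dirichlet(16/5, 9, 22/5, 15/4, 15/2)
obs 8: x=4 → posterior Dirichlet(16/5, 9, 22/5, 15/4, 17/2)
obs 9: x=1 → posterior Dirichlet(16/5, 10, 22/5, 15/4, 17/2)
obs 10: x=4 → posterior Dirichlet(16/5, 10, 22/5, 15/4, 19/2)

alpha_1=16/5, alpha_2=10, alpha_3=22/5, alpha_4=15/4, alpha_5=19/2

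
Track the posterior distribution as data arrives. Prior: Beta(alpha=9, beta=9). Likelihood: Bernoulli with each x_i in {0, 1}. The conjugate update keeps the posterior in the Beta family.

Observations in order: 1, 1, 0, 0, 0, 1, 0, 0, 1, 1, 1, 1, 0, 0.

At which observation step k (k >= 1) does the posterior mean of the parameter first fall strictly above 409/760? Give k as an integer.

k = 2

obs 1: x=1 → posterior Beta(10, 9)
obs 2: x=1 → posterior Beta(11, 9)
obs 3: x=0 → posterior Beta(11, 10)
obs 4: x=0 → posterior Beta(11, 11)
obs 5: x=0 → posterior Beta(11, 12)
obs 6: x=1 → posterior Beta(12, 12)
obs 7: x=0 → posterior Beta(12, 13)
obs 8: x=0 → posterior Beta(12, 14)
obs 9: x=1 → posterior Beta(13, 14)
obs 10: x=1 → posterior Beta(14, 14)
obs 11: x=1 → posterior Beta(15, 14)
obs 12: x=1 → posterior Beta(16, 14)
obs 13: x=0 → posterior Beta(16, 15)
obs 14: x=0 → posterior Beta(16, 16)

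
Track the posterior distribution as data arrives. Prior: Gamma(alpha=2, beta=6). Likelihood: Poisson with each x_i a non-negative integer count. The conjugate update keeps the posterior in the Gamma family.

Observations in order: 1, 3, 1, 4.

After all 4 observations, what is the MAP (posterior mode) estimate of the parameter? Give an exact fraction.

obs 1: x=1 → posterior Gamma(3, 7)
obs 2: x=3 → posterior Gamma(6, 8)
obs 3: x=1 → posterior Gamma(7, 9)
obs 4: x=4 → posterior Gamma(11, 10)

1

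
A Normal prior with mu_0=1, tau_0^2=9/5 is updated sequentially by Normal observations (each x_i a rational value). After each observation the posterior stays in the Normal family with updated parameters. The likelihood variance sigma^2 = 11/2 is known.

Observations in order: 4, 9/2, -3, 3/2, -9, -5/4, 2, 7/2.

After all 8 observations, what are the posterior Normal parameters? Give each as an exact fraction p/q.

mu_0=191/398, tau_0^2=99/199

obs 1: x=4 → posterior Normal(127/73, 99/73)
obs 2: x=9/2 → posterior Normal(16/7, 99/91)
obs 3: x=-3 → posterior Normal(154/109, 99/109)
obs 4: x=3/2 → posterior Normal(181/127, 99/127)
obs 5: x=-9 → posterior Normal(19/145, 99/145)
obs 6: x=-5/4 → posterior Normal(-7/326, 99/163)
obs 7: x=2 → posterior Normal(65/362, 99/181)
obs 8: x=7/2 → posterior Normal(191/398, 99/199)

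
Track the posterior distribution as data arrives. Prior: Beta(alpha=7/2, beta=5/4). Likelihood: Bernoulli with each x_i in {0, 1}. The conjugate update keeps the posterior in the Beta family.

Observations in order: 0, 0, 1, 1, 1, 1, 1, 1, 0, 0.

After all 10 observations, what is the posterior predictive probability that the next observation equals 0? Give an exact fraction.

obs 1: x=0 → posterior Beta(7/2, 9/4)
obs 2: x=0 → posterior Beta(7/2, 13/4)
obs 3: x=1 → posterior Beta(9/2, 13/4)
obs 4: x=1 → posterior Beta(11/2, 13/4)
obs 5: x=1 → posterior Beta(13/2, 13/4)
obs 6: x=1 → posterior Beta(15/2, 13/4)
obs 7: x=1 → posterior Beta(17/2, 13/4)
obs 8: x=1 → posterior Beta(19/2, 13/4)
obs 9: x=0 → posterior Beta(19/2, 17/4)
obs 10: x=0 → posterior Beta(19/2, 21/4)

21/59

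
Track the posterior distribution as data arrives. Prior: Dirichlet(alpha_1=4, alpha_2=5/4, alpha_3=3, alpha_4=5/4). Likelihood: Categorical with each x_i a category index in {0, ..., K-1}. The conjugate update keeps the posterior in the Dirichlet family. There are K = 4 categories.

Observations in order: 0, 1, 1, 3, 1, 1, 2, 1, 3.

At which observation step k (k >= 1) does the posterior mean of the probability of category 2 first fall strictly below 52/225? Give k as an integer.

k = 4

obs 1: x=0 → posterior Dirichlet(5, 5/4, 3, 5/4)
obs 2: x=1 → posterior Dirichlet(5, 9/4, 3, 5/4)
obs 3: x=1 → posterior Dirichlet(5, 13/4, 3, 5/4)
obs 4: x=3 → posterior Dirichlet(5, 13/4, 3, 9/4)
obs 5: x=1 → posterior Dirichlet(5, 17/4, 3, 9/4)
obs 6: x=1 → posterior Dirichlet(5, 21/4, 3, 9/4)
obs 7: x=2 → posterior Dirichlet(5, 21/4, 4, 9/4)
obs 8: x=1 → posterior Dirichlet(5, 25/4, 4, 9/4)
obs 9: x=3 → posterior Dirichlet(5, 25/4, 4, 13/4)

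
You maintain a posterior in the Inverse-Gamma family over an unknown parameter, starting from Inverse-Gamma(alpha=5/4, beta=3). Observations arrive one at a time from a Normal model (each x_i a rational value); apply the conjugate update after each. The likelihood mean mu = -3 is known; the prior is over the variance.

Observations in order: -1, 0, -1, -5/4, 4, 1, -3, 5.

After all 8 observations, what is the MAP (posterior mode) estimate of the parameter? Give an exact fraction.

obs 1: x=-1 → posterior Inverse-Gamma(7/4, 5)
obs 2: x=0 → posterior Inverse-Gamma(9/4, 19/2)
obs 3: x=-1 → posterior Inverse-Gamma(11/4, 23/2)
obs 4: x=-5/4 → posterior Inverse-Gamma(13/4, 417/32)
obs 5: x=4 → posterior Inverse-Gamma(15/4, 1201/32)
obs 6: x=1 → posterior Inverse-Gamma(17/4, 1457/32)
obs 7: x=-3 → posterior Inverse-Gamma(19/4, 1457/32)
obs 8: x=5 → posterior Inverse-Gamma(21/4, 2481/32)

2481/200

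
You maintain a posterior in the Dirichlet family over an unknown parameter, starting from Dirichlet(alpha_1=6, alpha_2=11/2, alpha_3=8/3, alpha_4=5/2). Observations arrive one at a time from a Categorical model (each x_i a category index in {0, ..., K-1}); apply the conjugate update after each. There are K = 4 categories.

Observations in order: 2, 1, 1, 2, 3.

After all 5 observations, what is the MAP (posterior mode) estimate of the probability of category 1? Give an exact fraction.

39/106

obs 1: x=2 → posterior Dirichlet(6, 11/2, 11/3, 5/2)
obs 2: x=1 → posterior Dirichlet(6, 13/2, 11/3, 5/2)
obs 3: x=1 → posterior Dirichlet(6, 15/2, 11/3, 5/2)
obs 4: x=2 → posterior Dirichlet(6, 15/2, 14/3, 5/2)
obs 5: x=3 → posterior Dirichlet(6, 15/2, 14/3, 7/2)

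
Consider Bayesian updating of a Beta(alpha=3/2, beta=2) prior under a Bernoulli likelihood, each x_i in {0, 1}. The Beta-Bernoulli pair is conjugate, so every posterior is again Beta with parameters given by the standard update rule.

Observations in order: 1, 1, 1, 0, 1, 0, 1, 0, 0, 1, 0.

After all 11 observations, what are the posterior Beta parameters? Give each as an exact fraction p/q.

obs 1: x=1 → posterior Beta(5/2, 2)
obs 2: x=1 → posterior Beta(7/2, 2)
obs 3: x=1 → posterior Beta(9/2, 2)
obs 4: x=0 → posterior Beta(9/2, 3)
obs 5: x=1 → posterior Beta(11/2, 3)
obs 6: x=0 → posterior Beta(11/2, 4)
obs 7: x=1 → posterior Beta(13/2, 4)
obs 8: x=0 → posterior Beta(13/2, 5)
obs 9: x=0 → posterior Beta(13/2, 6)
obs 10: x=1 → posterior Beta(15/2, 6)
obs 11: x=0 → posterior Beta(15/2, 7)

alpha=15/2, beta=7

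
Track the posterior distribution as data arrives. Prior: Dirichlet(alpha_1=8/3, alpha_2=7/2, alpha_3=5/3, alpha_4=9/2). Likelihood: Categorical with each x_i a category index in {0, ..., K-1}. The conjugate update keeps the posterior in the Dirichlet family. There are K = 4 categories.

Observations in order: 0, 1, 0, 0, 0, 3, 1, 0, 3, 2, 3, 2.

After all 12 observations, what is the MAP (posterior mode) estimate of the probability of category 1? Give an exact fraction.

obs 1: x=0 → posterior Dirichlet(11/3, 7/2, 5/3, 9/2)
obs 2: x=1 → posterior Dirichlet(11/3, 9/2, 5/3, 9/2)
obs 3: x=0 → posterior Dirichlet(14/3, 9/2, 5/3, 9/2)
obs 4: x=0 → posterior Dirichlet(17/3, 9/2, 5/3, 9/2)
obs 5: x=0 → posterior Dirichlet(20/3, 9/2, 5/3, 9/2)
obs 6: x=3 → posterior Dirichlet(20/3, 9/2, 5/3, 11/2)
obs 7: x=1 → posterior Dirichlet(20/3, 11/2, 5/3, 11/2)
obs 8: x=0 → posterior Dirichlet(23/3, 11/2, 5/3, 11/2)
obs 9: x=3 → posterior Dirichlet(23/3, 11/2, 5/3, 13/2)
obs 10: x=2 → posterior Dirichlet(23/3, 11/2, 8/3, 13/2)
obs 11: x=3 → posterior Dirichlet(23/3, 11/2, 8/3, 15/2)
obs 12: x=2 → posterior Dirichlet(23/3, 11/2, 11/3, 15/2)

27/122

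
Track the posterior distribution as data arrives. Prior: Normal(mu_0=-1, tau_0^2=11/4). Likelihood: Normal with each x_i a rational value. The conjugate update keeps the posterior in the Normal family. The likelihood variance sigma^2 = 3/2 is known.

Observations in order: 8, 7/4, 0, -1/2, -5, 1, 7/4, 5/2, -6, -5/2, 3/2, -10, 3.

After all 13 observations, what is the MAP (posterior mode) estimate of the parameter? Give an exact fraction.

obs 1: x=8 → posterior Normal(82/17, 33/34)
obs 2: x=7/4 → posterior Normal(405/112, 33/56)
obs 3: x=0 → posterior Normal(135/52, 11/26)
obs 4: x=-1/2 → posterior Normal(383/200, 33/100)
obs 5: x=-5 → posterior Normal(163/244, 33/122)
obs 6: x=1 → posterior Normal(23/32, 11/48)
obs 7: x=7/4 → posterior Normal(71/83, 33/166)
obs 8: x=5/2 → posterior Normal(197/188, 33/188)
obs 9: x=-6 → posterior Normal(13/42, 11/70)
obs 10: x=-5/2 → posterior Normal(5/116, 33/232)
obs 11: x=3/2 → posterior Normal(43/254, 33/254)
obs 12: x=-10 → posterior Normal(-59/92, 11/92)
obs 13: x=3 → posterior Normal(-111/298, 33/298)

-111/298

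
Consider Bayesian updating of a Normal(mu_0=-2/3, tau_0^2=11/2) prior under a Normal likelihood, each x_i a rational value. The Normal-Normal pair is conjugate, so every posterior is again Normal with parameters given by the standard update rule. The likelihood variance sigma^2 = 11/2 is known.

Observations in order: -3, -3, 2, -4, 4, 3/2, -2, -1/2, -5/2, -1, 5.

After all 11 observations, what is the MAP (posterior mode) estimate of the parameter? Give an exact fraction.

obs 1: x=-3 → posterior Normal(-11/6, 11/4)
obs 2: x=-3 → posterior Normal(-20/9, 11/6)
obs 3: x=2 → posterior Normal(-7/6, 11/8)
obs 4: x=-4 → posterior Normal(-26/15, 11/10)
obs 5: x=4 → posterior Normal(-7/9, 11/12)
obs 6: x=3/2 → posterior Normal(-19/42, 11/14)
obs 7: x=-2 → posterior Normal(-31/48, 11/16)
obs 8: x=-1/2 → posterior Normal(-17/27, 11/18)
obs 9: x=-5/2 → posterior Normal(-49/60, 11/20)
obs 10: x=-1 → posterior Normal(-5/6, 1/2)
obs 11: x=5 → posterior Normal(-25/72, 11/24)

-25/72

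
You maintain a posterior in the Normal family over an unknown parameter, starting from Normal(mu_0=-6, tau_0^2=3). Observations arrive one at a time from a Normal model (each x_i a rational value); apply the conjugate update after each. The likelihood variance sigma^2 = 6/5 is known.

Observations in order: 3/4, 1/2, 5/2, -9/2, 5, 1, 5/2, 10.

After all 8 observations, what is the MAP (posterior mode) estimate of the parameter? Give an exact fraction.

307/168

obs 1: x=3/4 → posterior Normal(-33/28, 6/7)
obs 2: x=1/2 → posterior Normal(-23/48, 1/2)
obs 3: x=5/2 → posterior Normal(27/68, 6/17)
obs 4: x=-9/2 → posterior Normal(-63/88, 3/11)
obs 5: x=5 → posterior Normal(37/108, 2/9)
obs 6: x=1 → posterior Normal(57/128, 3/16)
obs 7: x=5/2 → posterior Normal(107/148, 6/37)
obs 8: x=10 → posterior Normal(307/168, 1/7)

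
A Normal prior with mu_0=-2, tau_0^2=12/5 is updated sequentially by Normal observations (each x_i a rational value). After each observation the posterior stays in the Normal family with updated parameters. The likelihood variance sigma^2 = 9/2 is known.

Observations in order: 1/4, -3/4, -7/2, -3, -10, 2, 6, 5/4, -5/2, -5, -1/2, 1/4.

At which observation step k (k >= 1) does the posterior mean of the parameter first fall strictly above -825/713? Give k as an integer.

obs 1: x=1/4 → posterior Normal(-28/23, 36/23)
obs 2: x=-3/4 → posterior Normal(-34/31, 36/31)
obs 3: x=-7/2 → posterior Normal(-62/39, 12/13)
obs 4: x=-3 → posterior Normal(-86/47, 36/47)
obs 5: x=-10 → posterior Normal(-166/55, 36/55)
obs 6: x=2 → posterior Normal(-50/21, 4/7)
obs 7: x=6 → posterior Normal(-102/71, 36/71)
obs 8: x=5/4 → posterior Normal(-92/79, 36/79)
obs 9: x=-5/2 → posterior Normal(-112/87, 12/29)
obs 10: x=-5 → posterior Normal(-8/5, 36/95)
obs 11: x=-1/2 → posterior Normal(-156/103, 36/103)
obs 12: x=1/4 → posterior Normal(-154/111, 12/37)

k = 2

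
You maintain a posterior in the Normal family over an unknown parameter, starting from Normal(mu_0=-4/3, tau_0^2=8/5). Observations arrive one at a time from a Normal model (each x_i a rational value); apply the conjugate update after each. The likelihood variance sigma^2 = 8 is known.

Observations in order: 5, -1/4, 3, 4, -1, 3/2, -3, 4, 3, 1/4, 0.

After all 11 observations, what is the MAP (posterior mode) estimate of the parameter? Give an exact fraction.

obs 1: x=5 → posterior Normal(-5/18, 4/3)
obs 2: x=-1/4 → posterior Normal(-23/84, 8/7)
obs 3: x=3 → posterior Normal(13/96, 1)
obs 4: x=4 → posterior Normal(61/108, 8/9)
obs 5: x=-1 → posterior Normal(49/120, 4/5)
obs 6: x=3/2 → posterior Normal(67/132, 8/11)
obs 7: x=-3 → posterior Normal(31/144, 2/3)
obs 8: x=4 → posterior Normal(79/156, 8/13)
obs 9: x=3 → posterior Normal(115/168, 4/7)
obs 10: x=1/4 → posterior Normal(59/90, 8/15)
obs 11: x=0 → posterior Normal(59/96, 1/2)

59/96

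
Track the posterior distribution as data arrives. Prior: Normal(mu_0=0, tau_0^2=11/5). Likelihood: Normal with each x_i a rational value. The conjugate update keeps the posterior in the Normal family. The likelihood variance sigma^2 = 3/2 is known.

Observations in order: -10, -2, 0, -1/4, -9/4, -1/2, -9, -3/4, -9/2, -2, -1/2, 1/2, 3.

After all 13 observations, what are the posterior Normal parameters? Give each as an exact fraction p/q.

obs 1: x=-10 → posterior Normal(-220/37, 33/37)
obs 2: x=-2 → posterior Normal(-264/59, 33/59)
obs 3: x=0 → posterior Normal(-88/27, 11/27)
obs 4: x=-1/4 → posterior Normal(-539/206, 33/103)
obs 5: x=-9/4 → posterior Normal(-319/125, 33/125)
obs 6: x=-1/2 → posterior Normal(-110/49, 11/49)
obs 7: x=-9 → posterior Normal(-528/169, 33/169)
obs 8: x=-3/4 → posterior Normal(-1089/382, 33/191)
obs 9: x=-9/2 → posterior Normal(-429/142, 11/71)
obs 10: x=-2 → posterior Normal(-275/94, 33/235)
obs 11: x=-1/2 → posterior Normal(-1397/514, 33/257)
obs 12: x=1/2 → posterior Normal(-1375/558, 11/93)
obs 13: x=3 → posterior Normal(-1243/602, 33/301)

mu_0=-1243/602, tau_0^2=33/301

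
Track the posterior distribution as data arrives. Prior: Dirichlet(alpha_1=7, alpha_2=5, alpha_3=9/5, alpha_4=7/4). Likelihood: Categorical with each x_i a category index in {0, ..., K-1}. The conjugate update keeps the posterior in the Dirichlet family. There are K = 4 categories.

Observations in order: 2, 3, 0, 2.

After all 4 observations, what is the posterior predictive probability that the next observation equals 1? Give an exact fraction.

100/391

obs 1: x=2 → posterior Dirichlet(7, 5, 14/5, 7/4)
obs 2: x=3 → posterior Dirichlet(7, 5, 14/5, 11/4)
obs 3: x=0 → posterior Dirichlet(8, 5, 14/5, 11/4)
obs 4: x=2 → posterior Dirichlet(8, 5, 19/5, 11/4)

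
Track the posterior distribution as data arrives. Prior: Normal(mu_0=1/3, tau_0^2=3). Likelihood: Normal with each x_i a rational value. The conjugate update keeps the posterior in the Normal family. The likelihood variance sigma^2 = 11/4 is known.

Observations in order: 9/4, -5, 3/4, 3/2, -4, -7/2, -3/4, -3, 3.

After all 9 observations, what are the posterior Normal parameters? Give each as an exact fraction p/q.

obs 1: x=9/4 → posterior Normal(4/3, 33/23)
obs 2: x=-5 → posterior Normal(-88/105, 33/35)
obs 3: x=3/4 → posterior Normal(-61/141, 33/47)
obs 4: x=3/2 → posterior Normal(-7/177, 33/59)
obs 5: x=-4 → posterior Normal(-151/213, 33/71)
obs 6: x=-7/2 → posterior Normal(-277/249, 33/83)
obs 7: x=-3/4 → posterior Normal(-16/15, 33/95)
obs 8: x=-3 → posterior Normal(-412/321, 33/107)
obs 9: x=3 → posterior Normal(-304/357, 33/119)

mu_0=-304/357, tau_0^2=33/119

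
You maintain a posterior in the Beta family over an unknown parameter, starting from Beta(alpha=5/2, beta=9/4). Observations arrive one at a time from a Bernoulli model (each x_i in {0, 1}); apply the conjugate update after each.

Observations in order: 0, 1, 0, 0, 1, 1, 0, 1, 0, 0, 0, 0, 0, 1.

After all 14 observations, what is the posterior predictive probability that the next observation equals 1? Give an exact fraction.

obs 1: x=0 → posterior Beta(5/2, 13/4)
obs 2: x=1 → posterior Beta(7/2, 13/4)
obs 3: x=0 → posterior Beta(7/2, 17/4)
obs 4: x=0 → posterior Beta(7/2, 21/4)
obs 5: x=1 → posterior Beta(9/2, 21/4)
obs 6: x=1 → posterior Beta(11/2, 21/4)
obs 7: x=0 → posterior Beta(11/2, 25/4)
obs 8: x=1 → posterior Beta(13/2, 25/4)
obs 9: x=0 → posterior Beta(13/2, 29/4)
obs 10: x=0 → posterior Beta(13/2, 33/4)
obs 11: x=0 → posterior Beta(13/2, 37/4)
obs 12: x=0 → posterior Beta(13/2, 41/4)
obs 13: x=0 → posterior Beta(13/2, 45/4)
obs 14: x=1 → posterior Beta(15/2, 45/4)

2/5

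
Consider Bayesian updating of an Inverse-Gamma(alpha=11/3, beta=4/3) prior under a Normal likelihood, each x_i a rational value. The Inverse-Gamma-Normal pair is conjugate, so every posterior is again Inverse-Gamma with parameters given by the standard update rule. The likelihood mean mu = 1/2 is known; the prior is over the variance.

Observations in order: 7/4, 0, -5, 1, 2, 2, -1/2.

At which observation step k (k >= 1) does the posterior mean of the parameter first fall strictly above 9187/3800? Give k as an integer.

obs 1: x=7/4 → posterior Inverse-Gamma(25/6, 203/96)
obs 2: x=0 → posterior Inverse-Gamma(14/3, 215/96)
obs 3: x=-5 → posterior Inverse-Gamma(31/6, 1667/96)
obs 4: x=1 → posterior Inverse-Gamma(17/3, 1679/96)
obs 5: x=2 → posterior Inverse-Gamma(37/6, 1787/96)
obs 6: x=2 → posterior Inverse-Gamma(20/3, 1895/96)
obs 7: x=-1/2 → posterior Inverse-Gamma(43/6, 1943/96)

k = 3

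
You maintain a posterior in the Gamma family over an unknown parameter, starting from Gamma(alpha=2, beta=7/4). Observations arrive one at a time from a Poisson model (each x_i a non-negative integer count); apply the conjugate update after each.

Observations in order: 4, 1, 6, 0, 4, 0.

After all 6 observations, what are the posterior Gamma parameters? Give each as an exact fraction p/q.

alpha=17, beta=31/4

obs 1: x=4 → posterior Gamma(6, 11/4)
obs 2: x=1 → posterior Gamma(7, 15/4)
obs 3: x=6 → posterior Gamma(13, 19/4)
obs 4: x=0 → posterior Gamma(13, 23/4)
obs 5: x=4 → posterior Gamma(17, 27/4)
obs 6: x=0 → posterior Gamma(17, 31/4)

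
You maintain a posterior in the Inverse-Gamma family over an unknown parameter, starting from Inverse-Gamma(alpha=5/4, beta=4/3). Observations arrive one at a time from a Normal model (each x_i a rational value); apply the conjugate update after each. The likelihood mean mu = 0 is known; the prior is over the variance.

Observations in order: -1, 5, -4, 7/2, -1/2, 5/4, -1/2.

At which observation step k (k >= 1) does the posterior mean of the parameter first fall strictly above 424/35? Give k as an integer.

k = 3

obs 1: x=-1 → posterior Inverse-Gamma(7/4, 11/6)
obs 2: x=5 → posterior Inverse-Gamma(9/4, 43/3)
obs 3: x=-4 → posterior Inverse-Gamma(11/4, 67/3)
obs 4: x=7/2 → posterior Inverse-Gamma(13/4, 683/24)
obs 5: x=-1/2 → posterior Inverse-Gamma(15/4, 343/12)
obs 6: x=5/4 → posterior Inverse-Gamma(17/4, 2819/96)
obs 7: x=-1/2 → posterior Inverse-Gamma(19/4, 2831/96)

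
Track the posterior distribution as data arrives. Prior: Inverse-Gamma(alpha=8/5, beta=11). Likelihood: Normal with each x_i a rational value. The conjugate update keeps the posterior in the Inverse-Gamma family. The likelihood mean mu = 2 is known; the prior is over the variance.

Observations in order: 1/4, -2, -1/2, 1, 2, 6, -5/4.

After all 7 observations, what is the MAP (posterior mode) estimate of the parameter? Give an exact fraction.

obs 1: x=1/4 → posterior Inverse-Gamma(21/10, 401/32)
obs 2: x=-2 → posterior Inverse-Gamma(13/5, 657/32)
obs 3: x=-1/2 → posterior Inverse-Gamma(31/10, 757/32)
obs 4: x=1 → posterior Inverse-Gamma(18/5, 773/32)
obs 5: x=2 → posterior Inverse-Gamma(41/10, 773/32)
obs 6: x=6 → posterior Inverse-Gamma(23/5, 1029/32)
obs 7: x=-5/4 → posterior Inverse-Gamma(51/10, 599/16)

2995/488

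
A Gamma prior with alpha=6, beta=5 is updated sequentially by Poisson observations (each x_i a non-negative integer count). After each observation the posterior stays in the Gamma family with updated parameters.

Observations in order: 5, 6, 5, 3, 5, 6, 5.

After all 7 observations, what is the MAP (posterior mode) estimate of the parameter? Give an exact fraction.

10/3

obs 1: x=5 → posterior Gamma(11, 6)
obs 2: x=6 → posterior Gamma(17, 7)
obs 3: x=5 → posterior Gamma(22, 8)
obs 4: x=3 → posterior Gamma(25, 9)
obs 5: x=5 → posterior Gamma(30, 10)
obs 6: x=6 → posterior Gamma(36, 11)
obs 7: x=5 → posterior Gamma(41, 12)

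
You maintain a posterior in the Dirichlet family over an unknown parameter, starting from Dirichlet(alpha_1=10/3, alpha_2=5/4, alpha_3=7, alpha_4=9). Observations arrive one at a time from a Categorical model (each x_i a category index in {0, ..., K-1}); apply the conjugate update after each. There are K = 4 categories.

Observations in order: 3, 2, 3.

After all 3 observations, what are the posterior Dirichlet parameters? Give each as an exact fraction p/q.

alpha_1=10/3, alpha_2=5/4, alpha_3=8, alpha_4=11

obs 1: x=3 → posterior Dirichlet(10/3, 5/4, 7, 10)
obs 2: x=2 → posterior Dirichlet(10/3, 5/4, 8, 10)
obs 3: x=3 → posterior Dirichlet(10/3, 5/4, 8, 11)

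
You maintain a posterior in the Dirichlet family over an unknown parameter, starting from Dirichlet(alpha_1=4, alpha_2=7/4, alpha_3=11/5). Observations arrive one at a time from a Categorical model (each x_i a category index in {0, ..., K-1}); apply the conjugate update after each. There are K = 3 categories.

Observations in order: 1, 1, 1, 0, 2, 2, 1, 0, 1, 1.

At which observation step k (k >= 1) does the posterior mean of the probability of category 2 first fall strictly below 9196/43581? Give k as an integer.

obs 1: x=1 → posterior Dirichlet(4, 11/4, 11/5)
obs 2: x=1 → posterior Dirichlet(4, 15/4, 11/5)
obs 3: x=1 → posterior Dirichlet(4, 19/4, 11/5)
obs 4: x=0 → posterior Dirichlet(5, 19/4, 11/5)
obs 5: x=2 → posterior Dirichlet(5, 19/4, 16/5)
obs 6: x=2 → posterior Dirichlet(5, 19/4, 21/5)
obs 7: x=1 → posterior Dirichlet(5, 23/4, 21/5)
obs 8: x=0 → posterior Dirichlet(6, 23/4, 21/5)
obs 9: x=1 → posterior Dirichlet(6, 27/4, 21/5)
obs 10: x=1 → posterior Dirichlet(6, 31/4, 21/5)

k = 3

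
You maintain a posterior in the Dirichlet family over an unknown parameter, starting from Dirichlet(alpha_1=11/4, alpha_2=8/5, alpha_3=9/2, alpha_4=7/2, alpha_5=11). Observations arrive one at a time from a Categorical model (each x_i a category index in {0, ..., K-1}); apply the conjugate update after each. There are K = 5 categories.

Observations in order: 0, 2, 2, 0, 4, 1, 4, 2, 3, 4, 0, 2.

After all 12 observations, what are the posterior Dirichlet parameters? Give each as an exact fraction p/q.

obs 1: x=0 → posterior Dirichlet(15/4, 8/5, 9/2, 7/2, 11)
obs 2: x=2 → posterior Dirichlet(15/4, 8/5, 11/2, 7/2, 11)
obs 3: x=2 → posterior Dirichlet(15/4, 8/5, 13/2, 7/2, 11)
obs 4: x=0 → posterior Dirichlet(19/4, 8/5, 13/2, 7/2, 11)
obs 5: x=4 → posterior Dirichlet(19/4, 8/5, 13/2, 7/2, 12)
obs 6: x=1 → posterior Dirichlet(19/4, 13/5, 13/2, 7/2, 12)
obs 7: x=4 → posterior Dirichlet(19/4, 13/5, 13/2, 7/2, 13)
obs 8: x=2 → posterior Dirichlet(19/4, 13/5, 15/2, 7/2, 13)
obs 9: x=3 → posterior Dirichlet(19/4, 13/5, 15/2, 9/2, 13)
obs 10: x=4 → posterior Dirichlet(19/4, 13/5, 15/2, 9/2, 14)
obs 11: x=0 → posterior Dirichlet(23/4, 13/5, 15/2, 9/2, 14)
obs 12: x=2 → posterior Dirichlet(23/4, 13/5, 17/2, 9/2, 14)

alpha_1=23/4, alpha_2=13/5, alpha_3=17/2, alpha_4=9/2, alpha_5=14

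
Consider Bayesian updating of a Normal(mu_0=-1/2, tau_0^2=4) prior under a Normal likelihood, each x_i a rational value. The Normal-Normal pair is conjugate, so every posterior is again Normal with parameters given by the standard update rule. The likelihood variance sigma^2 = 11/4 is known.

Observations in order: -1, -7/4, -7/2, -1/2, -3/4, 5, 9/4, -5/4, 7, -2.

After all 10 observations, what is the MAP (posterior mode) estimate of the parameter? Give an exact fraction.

101/342

obs 1: x=-1 → posterior Normal(-43/54, 44/27)
obs 2: x=-7/4 → posterior Normal(-99/86, 44/43)
obs 3: x=-7/2 → posterior Normal(-211/118, 44/59)
obs 4: x=-1/2 → posterior Normal(-227/150, 44/75)
obs 5: x=-3/4 → posterior Normal(-251/182, 44/91)
obs 6: x=5 → posterior Normal(-91/214, 44/107)
obs 7: x=9/4 → posterior Normal(-19/246, 44/123)
obs 8: x=-5/4 → posterior Normal(-59/278, 44/139)
obs 9: x=7 → posterior Normal(33/62, 44/155)
obs 10: x=-2 → posterior Normal(101/342, 44/171)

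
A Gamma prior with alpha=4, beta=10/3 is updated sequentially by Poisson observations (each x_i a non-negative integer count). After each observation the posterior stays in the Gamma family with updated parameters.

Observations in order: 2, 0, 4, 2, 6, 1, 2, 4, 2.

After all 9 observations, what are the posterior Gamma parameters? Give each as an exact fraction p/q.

obs 1: x=2 → posterior Gamma(6, 13/3)
obs 2: x=0 → posterior Gamma(6, 16/3)
obs 3: x=4 → posterior Gamma(10, 19/3)
obs 4: x=2 → posterior Gamma(12, 22/3)
obs 5: x=6 → posterior Gamma(18, 25/3)
obs 6: x=1 → posterior Gamma(19, 28/3)
obs 7: x=2 → posterior Gamma(21, 31/3)
obs 8: x=4 → posterior Gamma(25, 34/3)
obs 9: x=2 → posterior Gamma(27, 37/3)

alpha=27, beta=37/3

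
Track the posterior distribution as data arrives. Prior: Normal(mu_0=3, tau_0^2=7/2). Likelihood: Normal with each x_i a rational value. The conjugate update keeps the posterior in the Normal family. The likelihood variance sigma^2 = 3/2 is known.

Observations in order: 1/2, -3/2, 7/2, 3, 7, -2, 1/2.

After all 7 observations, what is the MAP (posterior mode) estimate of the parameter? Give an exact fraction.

obs 1: x=1/2 → posterior Normal(5/4, 21/20)
obs 2: x=-3/2 → posterior Normal(2/17, 21/34)
obs 3: x=7/2 → posterior Normal(53/48, 7/16)
obs 4: x=3 → posterior Normal(95/62, 21/62)
obs 5: x=7 → posterior Normal(193/76, 21/76)
obs 6: x=-2 → posterior Normal(11/6, 7/30)
obs 7: x=1/2 → posterior Normal(43/26, 21/104)

43/26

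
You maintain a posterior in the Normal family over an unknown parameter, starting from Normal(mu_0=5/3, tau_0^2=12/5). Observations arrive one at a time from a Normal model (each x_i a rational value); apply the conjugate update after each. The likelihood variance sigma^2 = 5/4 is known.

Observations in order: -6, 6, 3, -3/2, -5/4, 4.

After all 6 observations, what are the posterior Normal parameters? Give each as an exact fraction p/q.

obs 1: x=-6 → posterior Normal(-739/219, 60/73)
obs 2: x=6 → posterior Normal(125/363, 60/121)
obs 3: x=3 → posterior Normal(557/507, 60/169)
obs 4: x=-3/2 → posterior Normal(11/21, 60/217)
obs 5: x=-5/4 → posterior Normal(161/795, 12/53)
obs 6: x=4 → posterior Normal(737/939, 60/313)

mu_0=737/939, tau_0^2=60/313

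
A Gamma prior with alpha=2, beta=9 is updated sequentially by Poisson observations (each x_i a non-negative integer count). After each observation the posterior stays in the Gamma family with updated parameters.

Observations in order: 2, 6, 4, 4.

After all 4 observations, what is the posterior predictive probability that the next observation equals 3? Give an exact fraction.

obs 1: x=2 → posterior Gamma(4, 10)
obs 2: x=6 → posterior Gamma(10, 11)
obs 3: x=4 → posterior Gamma(14, 12)
obs 4: x=4 → posterior Gamma(18, 13)

32049790981307857041765/292838893988496805462016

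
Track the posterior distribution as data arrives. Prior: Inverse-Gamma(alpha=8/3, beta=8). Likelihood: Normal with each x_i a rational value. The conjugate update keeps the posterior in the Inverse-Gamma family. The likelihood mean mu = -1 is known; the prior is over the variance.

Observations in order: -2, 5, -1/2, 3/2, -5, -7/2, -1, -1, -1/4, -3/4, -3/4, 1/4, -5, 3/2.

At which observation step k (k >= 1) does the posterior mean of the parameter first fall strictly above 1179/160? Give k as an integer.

obs 1: x=-2 → posterior Inverse-Gamma(19/6, 17/2)
obs 2: x=5 → posterior Inverse-Gamma(11/3, 53/2)
obs 3: x=-1/2 → posterior Inverse-Gamma(25/6, 213/8)
obs 4: x=3/2 → posterior Inverse-Gamma(14/3, 119/4)
obs 5: x=-5 → posterior Inverse-Gamma(31/6, 151/4)
obs 6: x=-7/2 → posterior Inverse-Gamma(17/3, 327/8)
obs 7: x=-1 → posterior Inverse-Gamma(37/6, 327/8)
obs 8: x=-1 → posterior Inverse-Gamma(20/3, 327/8)
obs 9: x=-1/4 → posterior Inverse-Gamma(43/6, 1317/32)
obs 10: x=-3/4 → posterior Inverse-Gamma(23/3, 659/16)
obs 11: x=-3/4 → posterior Inverse-Gamma(49/6, 1319/32)
obs 12: x=1/4 → posterior Inverse-Gamma(26/3, 42)
obs 13: x=-5 → posterior Inverse-Gamma(55/6, 50)
obs 14: x=3/2 → posterior Inverse-Gamma(29/3, 425/8)

k = 2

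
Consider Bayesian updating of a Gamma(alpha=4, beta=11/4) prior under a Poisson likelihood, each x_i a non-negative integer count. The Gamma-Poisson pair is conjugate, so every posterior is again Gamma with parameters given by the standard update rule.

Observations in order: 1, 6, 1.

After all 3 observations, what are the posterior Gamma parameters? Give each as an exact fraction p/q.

obs 1: x=1 → posterior Gamma(5, 15/4)
obs 2: x=6 → posterior Gamma(11, 19/4)
obs 3: x=1 → posterior Gamma(12, 23/4)

alpha=12, beta=23/4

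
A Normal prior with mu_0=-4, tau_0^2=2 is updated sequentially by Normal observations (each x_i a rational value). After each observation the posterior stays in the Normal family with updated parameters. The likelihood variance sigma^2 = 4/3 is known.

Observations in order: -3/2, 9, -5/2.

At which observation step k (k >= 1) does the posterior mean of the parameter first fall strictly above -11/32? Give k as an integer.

k = 2

obs 1: x=-3/2 → posterior Normal(-5/2, 4/5)
obs 2: x=9 → posterior Normal(29/16, 1/2)
obs 3: x=-5/2 → posterior Normal(7/11, 4/11)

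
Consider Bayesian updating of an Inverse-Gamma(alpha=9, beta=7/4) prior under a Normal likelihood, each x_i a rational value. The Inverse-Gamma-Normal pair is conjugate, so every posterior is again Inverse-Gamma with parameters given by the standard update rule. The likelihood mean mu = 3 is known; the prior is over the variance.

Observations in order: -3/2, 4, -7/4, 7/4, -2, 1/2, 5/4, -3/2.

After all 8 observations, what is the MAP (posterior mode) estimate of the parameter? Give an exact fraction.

obs 1: x=-3/2 → posterior Inverse-Gamma(19/2, 95/8)
obs 2: x=4 → posterior Inverse-Gamma(10, 99/8)
obs 3: x=-7/4 → posterior Inverse-Gamma(21/2, 757/32)
obs 4: x=7/4 → posterior Inverse-Gamma(11, 391/16)
obs 5: x=-2 → posterior Inverse-Gamma(23/2, 591/16)
obs 6: x=1/2 → posterior Inverse-Gamma(12, 641/16)
obs 7: x=5/4 → posterior Inverse-Gamma(25/2, 1331/32)
obs 8: x=-3/2 → posterior Inverse-Gamma(13, 1655/32)

1655/448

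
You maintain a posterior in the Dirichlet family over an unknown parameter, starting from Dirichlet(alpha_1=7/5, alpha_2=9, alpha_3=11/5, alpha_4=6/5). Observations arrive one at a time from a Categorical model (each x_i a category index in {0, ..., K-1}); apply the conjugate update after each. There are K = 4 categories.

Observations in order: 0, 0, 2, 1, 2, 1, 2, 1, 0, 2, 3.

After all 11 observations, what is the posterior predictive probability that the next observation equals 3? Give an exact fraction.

11/124

obs 1: x=0 → posterior Dirichlet(12/5, 9, 11/5, 6/5)
obs 2: x=0 → posterior Dirichlet(17/5, 9, 11/5, 6/5)
obs 3: x=2 → posterior Dirichlet(17/5, 9, 16/5, 6/5)
obs 4: x=1 → posterior Dirichlet(17/5, 10, 16/5, 6/5)
obs 5: x=2 → posterior Dirichlet(17/5, 10, 21/5, 6/5)
obs 6: x=1 → posterior Dirichlet(17/5, 11, 21/5, 6/5)
obs 7: x=2 → posterior Dirichlet(17/5, 11, 26/5, 6/5)
obs 8: x=1 → posterior Dirichlet(17/5, 12, 26/5, 6/5)
obs 9: x=0 → posterior Dirichlet(22/5, 12, 26/5, 6/5)
obs 10: x=2 → posterior Dirichlet(22/5, 12, 31/5, 6/5)
obs 11: x=3 → posterior Dirichlet(22/5, 12, 31/5, 11/5)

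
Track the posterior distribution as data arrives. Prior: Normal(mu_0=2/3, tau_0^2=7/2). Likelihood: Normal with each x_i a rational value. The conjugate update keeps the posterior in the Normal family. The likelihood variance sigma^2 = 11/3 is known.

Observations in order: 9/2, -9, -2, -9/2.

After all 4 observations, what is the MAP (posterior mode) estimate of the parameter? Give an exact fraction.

-649/318

obs 1: x=9/2 → posterior Normal(655/258, 77/43)
obs 2: x=-9 → posterior Normal(-479/384, 77/64)
obs 3: x=-2 → posterior Normal(-43/30, 77/85)
obs 4: x=-9/2 → posterior Normal(-649/318, 77/106)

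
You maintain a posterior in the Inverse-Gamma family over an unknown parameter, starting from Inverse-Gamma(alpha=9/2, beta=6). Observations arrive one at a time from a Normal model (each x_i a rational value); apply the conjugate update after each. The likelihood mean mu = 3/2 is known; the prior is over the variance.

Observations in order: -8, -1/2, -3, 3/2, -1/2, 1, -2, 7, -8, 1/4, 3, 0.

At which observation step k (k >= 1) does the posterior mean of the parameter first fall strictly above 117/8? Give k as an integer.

k = 9

obs 1: x=-8 → posterior Inverse-Gamma(5, 409/8)
obs 2: x=-1/2 → posterior Inverse-Gamma(11/2, 425/8)
obs 3: x=-3 → posterior Inverse-Gamma(6, 253/4)
obs 4: x=3/2 → posterior Inverse-Gamma(13/2, 253/4)
obs 5: x=-1/2 → posterior Inverse-Gamma(7, 261/4)
obs 6: x=1 → posterior Inverse-Gamma(15/2, 523/8)
obs 7: x=-2 → posterior Inverse-Gamma(8, 143/2)
obs 8: x=7 → posterior Inverse-Gamma(17/2, 693/8)
obs 9: x=-8 → posterior Inverse-Gamma(9, 527/4)
obs 10: x=1/4 → posterior Inverse-Gamma(19/2, 4241/32)
obs 11: x=3 → posterior Inverse-Gamma(10, 4277/32)
obs 12: x=0 → posterior Inverse-Gamma(21/2, 4313/32)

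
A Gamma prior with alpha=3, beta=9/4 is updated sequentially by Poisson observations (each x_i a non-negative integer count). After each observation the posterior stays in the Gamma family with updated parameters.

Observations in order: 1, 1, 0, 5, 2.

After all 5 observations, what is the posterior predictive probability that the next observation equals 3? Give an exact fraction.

obs 1: x=1 → posterior Gamma(4, 13/4)
obs 2: x=1 → posterior Gamma(5, 17/4)
obs 3: x=0 → posterior Gamma(5, 21/4)
obs 4: x=5 → posterior Gamma(10, 25/4)
obs 5: x=2 → posterior Gamma(12, 29/4)

8242469189554606779136/59938945498865420543457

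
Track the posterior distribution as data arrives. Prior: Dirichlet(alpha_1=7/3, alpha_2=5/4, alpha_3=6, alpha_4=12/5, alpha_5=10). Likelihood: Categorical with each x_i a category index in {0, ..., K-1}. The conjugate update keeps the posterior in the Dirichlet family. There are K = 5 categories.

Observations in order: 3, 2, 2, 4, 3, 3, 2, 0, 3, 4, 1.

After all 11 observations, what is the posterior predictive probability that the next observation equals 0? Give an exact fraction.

200/1979

obs 1: x=3 → posterior Dirichlet(7/3, 5/4, 6, 17/5, 10)
obs 2: x=2 → posterior Dirichlet(7/3, 5/4, 7, 17/5, 10)
obs 3: x=2 → posterior Dirichlet(7/3, 5/4, 8, 17/5, 10)
obs 4: x=4 → posterior Dirichlet(7/3, 5/4, 8, 17/5, 11)
obs 5: x=3 → posterior Dirichlet(7/3, 5/4, 8, 22/5, 11)
obs 6: x=3 → posterior Dirichlet(7/3, 5/4, 8, 27/5, 11)
obs 7: x=2 → posterior Dirichlet(7/3, 5/4, 9, 27/5, 11)
obs 8: x=0 → posterior Dirichlet(10/3, 5/4, 9, 27/5, 11)
obs 9: x=3 → posterior Dirichlet(10/3, 5/4, 9, 32/5, 11)
obs 10: x=4 → posterior Dirichlet(10/3, 5/4, 9, 32/5, 12)
obs 11: x=1 → posterior Dirichlet(10/3, 9/4, 9, 32/5, 12)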